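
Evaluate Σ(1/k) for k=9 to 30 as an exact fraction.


Σₖ₌9^30 1/k = 1/9 + 1/10 + 1/11 + ... + 1/30
= 2974550125537/2329089562800
≈ 1.2771

Sum = 2974550125537/2329089562800 ≈ 1.2771


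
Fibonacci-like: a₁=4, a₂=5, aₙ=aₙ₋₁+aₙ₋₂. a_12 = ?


Computing iteratively: 4, 5, 9, 14, 23, 37, 60, 97, 157, 254, 411, 665
a_12 = 665

a_12 = 665


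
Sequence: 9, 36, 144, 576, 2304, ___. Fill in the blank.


Pattern: geometric (r=4)
Terms: 9, 36, 144, 576, 2304
Next term = 9216

Next term = 9216


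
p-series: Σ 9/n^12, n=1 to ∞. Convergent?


p-series test: Σ c/n^p converges if p > 1, diverges if p ≤ 1 (constant c > 0 doesn't affect convergence).
p = 12
12 > 1 → CONVERGES

Converges (p = 12 > 1)


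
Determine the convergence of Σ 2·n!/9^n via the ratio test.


aₙ = 2·n!/9^n
a_{n+1}/aₙ = (n+1)!/9^(n+1) × 9^n/n!  (constant 2 cancels)
= (n+1)/9
L = lim(n→∞) (n+1)/9 = ∞
L > 1 → series DIVERGES

Diverges (ratio test: L = ∞ > 1)


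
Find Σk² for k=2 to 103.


Σₖ₌2^103 k² = Σₖ₌₁^103 k² − Σₖ₌₁^1 k²
= 103·104·207/6 − 1·2·3/6
= 369564 − 1 = 369563

Σk² = 369563


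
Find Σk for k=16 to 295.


Σₖ₌16^295 k = Σₖ₌₁^295 k − Σₖ₌₁^15 k
= 295·296/2 − 15·16/2
= 43660 − 120 = 43540

Σk = 43540


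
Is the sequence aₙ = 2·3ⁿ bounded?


aₙ = 2·3ⁿ → as n→∞, aₙ→∞ (since base 3 > 1)
No finite upper bound exists
The sequence is UNBOUNDED

Unbounded (aₙ → ∞ as n → ∞)


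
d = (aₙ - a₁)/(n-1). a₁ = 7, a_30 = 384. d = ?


d = (aₙ - a₁)/(n-1)
= (384 - 7)/(30-1)
= 377/29 = 13

d = 13


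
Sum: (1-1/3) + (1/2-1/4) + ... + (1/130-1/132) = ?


Telescoping with gap 2: two head and two tail terms survive.
= (1 + 1/2) - (1/131 + 1/132)
= 3/2 - 1/131 - 1/132 = 25675/17292

Sum = 25675/17292


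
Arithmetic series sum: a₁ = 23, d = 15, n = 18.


aₙ = 23 + (18-1)×15 = 278
Sₙ = n(a₁+aₙ)/2 = 18×(23+278)/2
= 18×301/2 = 2709

S_18 = 2709


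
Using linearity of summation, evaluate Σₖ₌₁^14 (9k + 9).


Σ(9k+9) = 9·Σk + 9·n
= 9·105 + 9·14
= 945 + 126 = 1071

Σ = 1071


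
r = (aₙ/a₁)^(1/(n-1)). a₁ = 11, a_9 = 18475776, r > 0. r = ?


r^(n-1) = aₙ/a₁
r^8 = 18475776/11 = 1679616
r = 1679616^(1/8)
= ±6; taking r > 0 gives r = 6

r = 6


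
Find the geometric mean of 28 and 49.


GM = √(28×49) = √1372 = 37.0405

GM = 37.0405


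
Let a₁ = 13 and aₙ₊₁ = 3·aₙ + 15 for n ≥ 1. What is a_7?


Computing step by step:
a_1 = 13
a_2 = 54
a_3 = 177
a_4 = 546
a_5 = 1653
a_6 = 4974
a_7 = 14937


a_7 = 14937


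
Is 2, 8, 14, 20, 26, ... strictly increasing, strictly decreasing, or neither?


Differences: 6, 6, 6, 6
All differences > 0 → strictly INCREASING

Monotonically increasing


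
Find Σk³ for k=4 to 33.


Σₖ₌4^33 k³ = [33·34/2]² − [3·4/2]²
= 314721 − 36 = 314685

Σk³ = 314685


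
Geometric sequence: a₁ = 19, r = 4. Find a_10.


aₙ = a₁·r^(n-1)
= 19×4^9
= 19×262144
= 4980736

a_10 = 4980736


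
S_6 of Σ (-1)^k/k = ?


S = -1 + 1/2 - 1/3 + 1/4 - 1/5 + 1/6
= -0.6167
(Full series converges to -ln(2) ≈ -0.6931)

S_6 = -0.6167


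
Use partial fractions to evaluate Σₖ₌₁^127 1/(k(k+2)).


1/(k(k+2)) = (1/2)·(1/k - 1/(k+2)) (partial fractions)
Telescoping: Σ = (1/2)·(1 + 1/2 - 1/128 - 1/129) = 24511/33024

Sum = 24511/33024


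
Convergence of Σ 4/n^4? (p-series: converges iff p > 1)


p-series test: Σ c/n^p converges if p > 1, diverges if p ≤ 1 (constant c > 0 doesn't affect convergence).
p = 4
4 > 1 → CONVERGES

Converges (p = 4 > 1)


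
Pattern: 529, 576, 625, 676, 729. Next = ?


Pattern: perfect squares: n²
Terms: 529, 576, 625, 676, 729
Next term = 784

Next term = 784


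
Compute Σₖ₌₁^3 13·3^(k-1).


Sₙ = 13×(3^3 - 1)/(3 - 1)
= 13×(27 - 1)/2
= 13×26/2
= 169

S_3 = 169


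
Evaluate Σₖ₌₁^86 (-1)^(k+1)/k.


S = 1 - 1/2 + 1/3 - 1/4 + 1/5 - 1/6 + 1/7 - 1/8 ± ...
= 0.6874
(Full series converges to +ln(2) ≈ +0.6931)

S_86 = 0.6874


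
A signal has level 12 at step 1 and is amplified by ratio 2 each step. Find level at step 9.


aₙ = a₁·r^(n-1)
= 12×2^8
= 12×256
= 3072

a_9 = 3072


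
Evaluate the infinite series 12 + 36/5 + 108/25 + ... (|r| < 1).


S∞ = a₁/(1-r) = 12/(1 - 3/5)
= 12/(2/5)
= 30

S∞ = 30


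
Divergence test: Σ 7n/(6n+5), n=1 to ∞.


lim(n→∞) 7n/(6n+5) = 7/6 = 7/6  (divide numerator and denominator by n)
lim aₙ = 7/6 ≠ 0 → series DIVERGES

Diverges (lim aₙ = 7/6 ≠ 0)


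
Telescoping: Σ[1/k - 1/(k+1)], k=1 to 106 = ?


Telescoping: adjacent terms cancel.
= 1/1 - 1/107
= 1 - 1/107 = 106/107

Sum = 106/107


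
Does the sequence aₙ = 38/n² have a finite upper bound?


a₁ = 38, a₂ = 38/4, a₃ = 38/9, ...
0 < aₙ ≤ 38 for all n ≥ 1
The sequence IS bounded

Bounded (0 < aₙ ≤ 38)


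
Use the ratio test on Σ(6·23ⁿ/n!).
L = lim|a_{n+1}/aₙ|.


aₙ = 6·23^n/n!
a_{n+1}/aₙ = 23^(n+1)/(n+1)! × n!/23^n  (constant 6 cancels)
= 23/(n+1)
L = lim(n→∞) 23/(n+1) = 0
L < 1 → series CONVERGES

Converges (ratio test: L = 0 < 1)


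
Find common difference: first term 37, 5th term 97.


d = (aₙ - a₁)/(n-1)
= (97 - 37)/(5-1)
= 60/4 = 15

d = 15


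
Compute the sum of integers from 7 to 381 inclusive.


Σₖ₌7^381 k = Σₖ₌₁^381 k − Σₖ₌₁^6 k
= 381·382/2 − 6·7/2
= 72771 − 21 = 72750

Σk = 72750


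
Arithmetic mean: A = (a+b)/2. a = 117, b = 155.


AM = (117 + 155)/2 = 272/2 = 136

AM = 136


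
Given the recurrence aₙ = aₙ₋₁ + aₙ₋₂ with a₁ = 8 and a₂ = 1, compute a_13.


Computing iteratively: 8, 1, 9, 10, 19, 29, 48, 77, 125, 202, 327, 529, ...
a_13 = 856

a_13 = 856


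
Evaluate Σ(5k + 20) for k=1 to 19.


Σ(5k+20) = 5·Σk + 20·n
= 5·190 + 20·19
= 950 + 380 = 1330

Σ = 1330


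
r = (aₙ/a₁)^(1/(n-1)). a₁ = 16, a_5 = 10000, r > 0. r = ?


r^(n-1) = aₙ/a₁
r^4 = 10000/16 = 625
r = 625^(1/4)
= ±5; taking r > 0 gives r = 5

r = 5


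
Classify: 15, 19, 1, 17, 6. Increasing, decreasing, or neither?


Differences: 4, -18, 16, -11
Difference at position 1 is +4 (> 0) but position 2 is -18 (< 0) — sequence both rises and falls
→ NOT monotonic

Not monotonic


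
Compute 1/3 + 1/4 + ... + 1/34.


Σₖ₌3^34 1/k = 1/3 + 1/4 + 1/5 + ... + 1/34
= 34370802258349/13127595717600
≈ 2.6182

Sum = 34370802258349/13127595717600 ≈ 2.6182


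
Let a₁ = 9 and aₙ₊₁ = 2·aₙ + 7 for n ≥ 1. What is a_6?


Computing step by step:
a_1 = 9
a_2 = 25
a_3 = 57
a_4 = 121
a_5 = 249
a_6 = 505


a_6 = 505


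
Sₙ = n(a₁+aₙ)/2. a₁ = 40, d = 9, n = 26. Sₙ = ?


aₙ = 40 + (26-1)×9 = 265
Sₙ = n(a₁+aₙ)/2 = 26×(40+265)/2
= 26×305/2 = 3965

S_26 = 3965


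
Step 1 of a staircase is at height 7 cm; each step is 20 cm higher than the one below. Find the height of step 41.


aₙ = a₁ + (n-1)d
= 7 + (41-1)×20
= 7 + 800
= 807

a_41 = 807


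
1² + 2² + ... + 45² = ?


n = 45
n(n+1)(2n+1)/6 = 45×46×91/6
= 188370/6 = 31395

Σk² = 31395


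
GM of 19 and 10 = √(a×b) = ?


GM = √(19×10) = √190 = 13.784

GM = 13.784


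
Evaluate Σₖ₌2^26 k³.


Σₖ₌2^26 k³ = [26·27/2]² − [1·2/2]²
= 123201 − 1 = 123200

Σk³ = 123200


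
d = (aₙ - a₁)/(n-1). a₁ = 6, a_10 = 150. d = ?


d = (aₙ - a₁)/(n-1)
= (150 - 6)/(10-1)
= 144/9 = 16

d = 16


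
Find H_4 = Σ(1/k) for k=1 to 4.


H_4 = 1/1 + 1/2 + 1/3 + 1/4
= 25/12
≈ 2.0833

H_4 = 25/12 ≈ 2.0833


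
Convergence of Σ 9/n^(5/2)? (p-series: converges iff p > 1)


p-series test: Σ c/n^p converges if p > 1, diverges if p ≤ 1 (constant c > 0 doesn't affect convergence).
p = 5/2
5/2 > 1 → CONVERGES

Converges (p = 5/2 > 1)


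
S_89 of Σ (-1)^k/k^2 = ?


S = -1 + 1/4 - 1/9 + 1/16 - 1/25 + 1/36 - 1/49 + 1/64 ± ...
= -0.8225
(Full series converges to -π²/12 ≈ -0.8225)

S_89 = -0.8225


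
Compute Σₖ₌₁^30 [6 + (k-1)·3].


aₙ = 6 + (30-1)×3 = 93
Sₙ = n(a₁+aₙ)/2 = 30×(6+93)/2
= 30×99/2 = 1485

S_30 = 1485


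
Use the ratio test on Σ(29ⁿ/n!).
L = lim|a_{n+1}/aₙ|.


aₙ = 29^n/n!
a_{n+1}/aₙ = 29^(n+1)/(n+1)! × n!/29^n
= 29/(n+1)
L = lim(n→∞) 29/(n+1) = 0
L < 1 → series CONVERGES

Converges (ratio test: L = 0 < 1)


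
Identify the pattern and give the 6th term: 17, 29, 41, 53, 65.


Pattern: arithmetic (d=12)
Terms: 17, 29, 41, 53, 65
Next term = 77

Next term = 77


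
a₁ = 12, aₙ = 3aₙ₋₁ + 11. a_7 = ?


Computing step by step:
a_1 = 12
a_2 = 47
a_3 = 152
a_4 = 467
a_5 = 1412
a_6 = 4247
a_7 = 12752


a_7 = 12752


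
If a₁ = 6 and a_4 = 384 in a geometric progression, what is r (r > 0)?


r^(n-1) = aₙ/a₁
r^3 = 384/6 = 64
r = 64^(1/3)
= 4

r = 4


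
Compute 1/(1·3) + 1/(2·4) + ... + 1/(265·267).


1/(k(k+2)) = (1/2)·(1/k - 1/(k+2)) (partial fractions)
Telescoping: Σ = (1/2)·(1 + 1/2 - 1/266 - 1/267) = 26500/35511

Sum = 26500/35511


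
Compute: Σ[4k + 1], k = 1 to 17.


Σ(4k+1) = 4·Σk + 1·n
= 4·153 + 1·17
= 612 + 17 = 629

Σ = 629


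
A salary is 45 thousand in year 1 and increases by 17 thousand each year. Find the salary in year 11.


aₙ = a₁ + (n-1)d
= 45 + (11-1)×17
= 45 + 170
= 215

a_11 = 215


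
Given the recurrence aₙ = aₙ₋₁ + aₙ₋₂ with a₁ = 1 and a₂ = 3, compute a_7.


Computing iteratively: 1, 3, 4, 7, 11, 18, 29
a_7 = 29

a_7 = 29


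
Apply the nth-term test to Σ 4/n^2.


lim(n→∞) 4/n^2 = 0
lim aₙ = 0 → nth-term test is INCONCLUSIVE
(Need other tests; this is actually a convergent p-series with p=2 > 1)

Inconclusive (lim aₙ = 0; need another test)


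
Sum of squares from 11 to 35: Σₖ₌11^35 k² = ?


Σₖ₌11^35 k² = Σₖ₌₁^35 k² − Σₖ₌₁^10 k²
= 35·36·71/6 − 10·11·21/6
= 14910 − 385 = 14525

Σk² = 14525


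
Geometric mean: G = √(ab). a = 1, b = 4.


GM = √(1×4) = √4 = 2

GM = 2


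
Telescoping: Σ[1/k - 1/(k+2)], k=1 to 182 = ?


Telescoping with gap 2: two head and two tail terms survive.
= (1 + 1/2) - (1/183 + 1/184)
= 3/2 - 1/183 - 1/184 = 50141/33672

Sum = 50141/33672


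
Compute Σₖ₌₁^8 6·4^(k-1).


Sₙ = 6×(4^8 - 1)/(4 - 1)
= 6×(65536 - 1)/3
= 6×65535/3
= 131070

S_8 = 131070


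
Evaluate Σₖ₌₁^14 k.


n(n+1)/2 = 14×15/2 = 210/2 = 105

Σk = 105


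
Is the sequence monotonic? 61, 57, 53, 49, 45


Differences: -4, -4, -4, -4
All differences < 0 → strictly DECREASING

Monotonically decreasing


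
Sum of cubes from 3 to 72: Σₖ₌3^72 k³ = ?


Σₖ₌3^72 k³ = [72·73/2]² − [2·3/2]²
= 6906384 − 9 = 6906375

Σk³ = 6906375


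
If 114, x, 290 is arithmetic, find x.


AM = (114 + 290)/2 = 404/2 = 202

AM = 202


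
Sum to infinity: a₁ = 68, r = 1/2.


S∞ = a₁/(1-r) = 68/(1 - 1/2)
= 68/(1/2)
= 136

S∞ = 136


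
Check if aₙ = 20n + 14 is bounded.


aₙ = 20n + 14 → as n→∞, aₙ→∞
No finite upper bound exists
The sequence is UNBOUNDED

Unbounded (aₙ → ∞ as n → ∞)


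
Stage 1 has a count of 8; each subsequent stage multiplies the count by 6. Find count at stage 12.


aₙ = a₁·r^(n-1)
= 8×6^11
= 8×362797056
= 2902376448

a_12 = 2902376448


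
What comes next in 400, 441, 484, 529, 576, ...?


Pattern: perfect squares: n²
Terms: 400, 441, 484, 529, 576
Next term = 625

Next term = 625


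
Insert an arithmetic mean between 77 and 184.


AM = (77 + 184)/2 = 261/2 = 130.5

AM = 130.5


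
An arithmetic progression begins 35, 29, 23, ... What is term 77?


aₙ = a₁ + (n-1)d
= 35 + (77-1)×-6
= 35 - 456
= -421

a_77 = -421


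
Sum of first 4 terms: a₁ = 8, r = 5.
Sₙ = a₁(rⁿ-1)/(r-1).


Sₙ = 8×(5^4 - 1)/(5 - 1)
= 8×(625 - 1)/4
= 8×624/4
= 1248

S_4 = 1248


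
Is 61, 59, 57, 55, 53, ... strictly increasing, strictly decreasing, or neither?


Differences: -2, -2, -2, -2
All differences < 0 → strictly DECREASING

Monotonically decreasing


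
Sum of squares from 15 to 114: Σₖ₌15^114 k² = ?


Σₖ₌15^114 k² = Σₖ₌₁^114 k² − Σₖ₌₁^14 k²
= 114·115·229/6 − 14·15·29/6
= 500365 − 1015 = 499350

Σk² = 499350


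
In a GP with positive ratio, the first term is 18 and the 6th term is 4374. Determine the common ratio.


r^(n-1) = aₙ/a₁
r^5 = 4374/18 = 243
r = 243^(1/5)
= 3

r = 3


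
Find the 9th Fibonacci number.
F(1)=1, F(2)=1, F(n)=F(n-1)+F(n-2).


Fibonacci sequence: 1, 1, 2, 3, 5, 8, 13, 21, 34
F(9) = 34

F(9) = 34


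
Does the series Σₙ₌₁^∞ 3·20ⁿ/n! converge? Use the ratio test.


aₙ = 3·20^n/n!
a_{n+1}/aₙ = 20^(n+1)/(n+1)! × n!/20^n  (constant 3 cancels)
= 20/(n+1)
L = lim(n→∞) 20/(n+1) = 0
L < 1 → series CONVERGES

Converges (ratio test: L = 0 < 1)


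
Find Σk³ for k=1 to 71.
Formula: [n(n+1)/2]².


n(n+1)/2 = 71×72/2 = 2556
Σk³ = 2556² = 6533136

Σk³ = 6533136


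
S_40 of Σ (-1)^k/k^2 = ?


S = -1 + 1/4 - 1/9 + 1/16 - 1/25 + 1/36 - 1/49 + 1/64 ± ...
= -0.8222
(Full series converges to -π²/12 ≈ -0.8225)

S_40 = -0.8222


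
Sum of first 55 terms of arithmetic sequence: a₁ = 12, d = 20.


aₙ = 12 + (55-1)×20 = 1092
Sₙ = n(a₁+aₙ)/2 = 55×(12+1092)/2
= 55×1104/2 = 30360

S_55 = 30360


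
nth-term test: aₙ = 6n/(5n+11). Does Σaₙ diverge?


lim(n→∞) 6n/(5n+11) = 6/5 = 6/5  (divide numerator and denominator by n)
lim aₙ = 6/5 ≠ 0 → series DIVERGES

Diverges (lim aₙ = 6/5 ≠ 0)


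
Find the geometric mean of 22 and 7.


GM = √(22×7) = √154 = 12.4097

GM = 12.4097


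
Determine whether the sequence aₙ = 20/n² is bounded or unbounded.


a₁ = 20, a₂ = 20/4, a₃ = 20/9, ...
0 < aₙ ≤ 20 for all n ≥ 1
The sequence IS bounded

Bounded (0 < aₙ ≤ 20)


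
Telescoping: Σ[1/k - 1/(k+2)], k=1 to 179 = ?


Telescoping with gap 2: two head and two tail terms survive.
= (1 + 1/2) - (1/180 + 1/181)
= 3/2 - 1/180 - 1/181 = 48509/32580

Sum = 48509/32580


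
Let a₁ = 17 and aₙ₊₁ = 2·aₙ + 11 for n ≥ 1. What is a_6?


Computing step by step:
a_1 = 17
a_2 = 45
a_3 = 101
a_4 = 213
a_5 = 437
a_6 = 885


a_6 = 885


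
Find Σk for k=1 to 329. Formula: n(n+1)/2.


n(n+1)/2 = 329×330/2 = 108570/2 = 54285

Σk = 54285


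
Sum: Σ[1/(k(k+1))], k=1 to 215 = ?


1/(k(k+1)) = 1/k - 1/(k+1) (partial fractions)
Telescoping: Σ = 1 - 1/216 = 215/216

Sum = 215/216


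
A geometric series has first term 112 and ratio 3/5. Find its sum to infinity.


S∞ = a₁/(1-r) = 112/(1 - 3/5)
= 112/(2/5)
= 280

S∞ = 280


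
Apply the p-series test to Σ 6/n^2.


p-series test: Σ c/n^p converges if p > 1, diverges if p ≤ 1 (constant c > 0 doesn't affect convergence).
p = 2
2 > 1 → CONVERGES

Converges (p = 2 > 1)


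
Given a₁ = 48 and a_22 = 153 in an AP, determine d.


d = (aₙ - a₁)/(n-1)
= (153 - 48)/(22-1)
= 105/21 = 5

d = 5


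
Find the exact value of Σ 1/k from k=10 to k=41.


Σₖ₌10^41 1/k = 1/10 + 1/11 + 1/12 + ... + 1/41
= 4193338427193599/2844937529085600
≈ 1.474

Sum = 4193338427193599/2844937529085600 ≈ 1.474


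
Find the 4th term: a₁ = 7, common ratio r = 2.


aₙ = a₁·r^(n-1)
= 7×2^3
= 7×8
= 56

a_4 = 56


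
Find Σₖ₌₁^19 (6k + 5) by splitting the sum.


Σ(6k+5) = 6·Σk + 5·n
= 6·190 + 5·19
= 1140 + 95 = 1235

Σ = 1235


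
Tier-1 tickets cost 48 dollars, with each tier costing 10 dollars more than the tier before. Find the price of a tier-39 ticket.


aₙ = a₁ + (n-1)d
= 48 + (39-1)×10
= 48 + 380
= 428

a_39 = 428


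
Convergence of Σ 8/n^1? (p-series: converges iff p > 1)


p-series test: Σ c/n^p converges if p > 1, diverges if p ≤ 1 (constant c > 0 doesn't affect convergence).
p = 1
1 ≤ 1 → DIVERGES

Diverges (p = 1 ≤ 1)


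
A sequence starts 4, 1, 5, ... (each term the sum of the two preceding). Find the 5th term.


Computing iteratively: 4, 1, 5, 6, 11
a_5 = 11

a_5 = 11


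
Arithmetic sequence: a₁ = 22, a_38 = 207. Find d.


d = (aₙ - a₁)/(n-1)
= (207 - 22)/(38-1)
= 185/37 = 5

d = 5


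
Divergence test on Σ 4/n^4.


lim(n→∞) 4/n^4 = 0
lim aₙ = 0 → nth-term test is INCONCLUSIVE
(Need other tests; this is actually a convergent p-series with p=4 > 1)

Inconclusive (lim aₙ = 0; need another test)


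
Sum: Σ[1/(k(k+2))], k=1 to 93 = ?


1/(k(k+2)) = (1/2)·(1/k - 1/(k+2)) (partial fractions)
Telescoping: Σ = (1/2)·(1 + 1/2 - 1/94 - 1/95) = 6603/8930

Sum = 6603/8930


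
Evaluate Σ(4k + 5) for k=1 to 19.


Σ(4k+5) = 4·Σk + 5·n
= 4·190 + 5·19
= 760 + 95 = 855

Σ = 855


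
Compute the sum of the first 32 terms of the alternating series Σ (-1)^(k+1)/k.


S = 1 - 1/2 + 1/3 - 1/4 + 1/5 - 1/6 + 1/7 - 1/8 ± ...
= 0.6778
(Full series converges to +ln(2) ≈ +0.6931)

S_32 = 0.6778


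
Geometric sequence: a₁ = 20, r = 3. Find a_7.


aₙ = a₁·r^(n-1)
= 20×3^6
= 20×729
= 14580

a_7 = 14580


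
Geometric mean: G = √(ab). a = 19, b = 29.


GM = √(19×29) = √551 = 23.4734

GM = 23.4734


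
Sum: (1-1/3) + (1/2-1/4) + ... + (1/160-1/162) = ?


Telescoping with gap 2: two head and two tail terms survive.
= (1 + 1/2) - (1/161 + 1/162)
= 3/2 - 1/161 - 1/162 = 19400/13041

Sum = 19400/13041


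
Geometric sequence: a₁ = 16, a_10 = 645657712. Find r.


r^(n-1) = aₙ/a₁
r^9 = 645657712/16 = 40353607
r = 40353607^(1/9)
= 7

r = 7


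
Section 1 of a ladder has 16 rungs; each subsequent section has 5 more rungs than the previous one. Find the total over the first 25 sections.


aₙ = 16 + (25-1)×5 = 136
Sₙ = n(a₁+aₙ)/2 = 25×(16+136)/2
= 25×152/2 = 1900

S_25 = 1900


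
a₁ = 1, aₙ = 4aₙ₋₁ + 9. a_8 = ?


Computing step by step:
a_1 = 1
a_2 = 13
a_3 = 61
a_4 = 253
a_5 = 1021
a_6 = 4093
a_7 = 16381
a_8 = 65533


a_8 = 65533


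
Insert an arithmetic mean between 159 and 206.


AM = (159 + 206)/2 = 365/2 = 182.5

AM = 182.5


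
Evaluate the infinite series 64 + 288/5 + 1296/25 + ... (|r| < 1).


S∞ = a₁/(1-r) = 64/(1 - 9/10)
= 64/(1/10)
= 640

S∞ = 640


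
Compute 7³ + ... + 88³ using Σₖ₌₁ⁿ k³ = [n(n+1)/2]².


Σₖ₌7^88 k³ = [88·89/2]² − [6·7/2]²
= 15335056 − 441 = 15334615

Σk³ = 15334615


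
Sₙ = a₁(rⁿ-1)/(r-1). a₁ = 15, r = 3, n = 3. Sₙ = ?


Sₙ = 15×(3^3 - 1)/(3 - 1)
= 15×(27 - 1)/2
= 15×26/2
= 195

S_3 = 195


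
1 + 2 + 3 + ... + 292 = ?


n(n+1)/2 = 292×293/2 = 85556/2 = 42778

Σk = 42778


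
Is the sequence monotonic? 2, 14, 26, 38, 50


Differences: 12, 12, 12, 12
All differences > 0 → strictly INCREASING

Monotonically increasing


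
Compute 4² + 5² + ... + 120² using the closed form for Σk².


Σₖ₌4^120 k² = Σₖ₌₁^120 k² − Σₖ₌₁^3 k²
= 120·121·241/6 − 3·4·7/6
= 583220 − 14 = 583206

Σk² = 583206


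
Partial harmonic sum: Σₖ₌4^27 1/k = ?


Σₖ₌4^27 1/k = 1/4 + 1/5 + 1/6 + ... + 1/27
= 165294957803/80313433200
≈ 2.0581

Sum = 165294957803/80313433200 ≈ 2.0581


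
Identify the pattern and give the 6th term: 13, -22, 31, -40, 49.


Pattern: alternating sign, magnitude arithmetic (d=9)
Terms: 13, -22, 31, -40, 49
Next term = -58

Next term = -58


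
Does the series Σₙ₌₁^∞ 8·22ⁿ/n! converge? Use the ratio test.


aₙ = 8·22^n/n!
a_{n+1}/aₙ = 22^(n+1)/(n+1)! × n!/22^n  (constant 8 cancels)
= 22/(n+1)
L = lim(n→∞) 22/(n+1) = 0
L < 1 → series CONVERGES

Converges (ratio test: L = 0 < 1)


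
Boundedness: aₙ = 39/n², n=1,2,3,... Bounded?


a₁ = 39, a₂ = 39/4, a₃ = 39/9, ...
0 < aₙ ≤ 39 for all n ≥ 1
The sequence IS bounded

Bounded (0 < aₙ ≤ 39)


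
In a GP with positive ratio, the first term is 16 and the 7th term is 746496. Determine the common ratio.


r^(n-1) = aₙ/a₁
r^6 = 746496/16 = 46656
r = 46656^(1/6)
= ±6; taking r > 0 gives r = 6

r = 6


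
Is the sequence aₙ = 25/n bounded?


a₁ = 25, a₂ = 25/2, a₃ = 25/3, ...
0 < aₙ ≤ 25 for all n ≥ 1
Lower bound: 0, Upper bound: 25
The sequence IS bounded

Bounded (0 < aₙ ≤ 25)


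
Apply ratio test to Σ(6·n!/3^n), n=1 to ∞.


aₙ = 6·n!/3^n
a_{n+1}/aₙ = (n+1)!/3^(n+1) × 3^n/n!  (constant 6 cancels)
= (n+1)/3
L = lim(n→∞) (n+1)/3 = ∞
L > 1 → series DIVERGES

Diverges (ratio test: L = ∞ > 1)


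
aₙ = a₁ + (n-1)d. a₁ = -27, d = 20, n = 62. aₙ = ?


aₙ = a₁ + (n-1)d
= -27 + (62-1)×20
= -27 + 1220
= 1193

a_62 = 1193


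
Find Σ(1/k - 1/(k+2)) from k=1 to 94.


Telescoping with gap 2: two head and two tail terms survive.
= (1 + 1/2) - (1/95 + 1/96)
= 3/2 - 1/95 - 1/96 = 13489/9120

Sum = 13489/9120


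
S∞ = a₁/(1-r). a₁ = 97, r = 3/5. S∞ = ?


S∞ = a₁/(1-r) = 97/(1 - 3/5)
= 97/(2/5)
= 485/2

S∞ = 485/2


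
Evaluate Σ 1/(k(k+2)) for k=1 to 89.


1/(k(k+2)) = (1/2)·(1/k - 1/(k+2)) (partial fractions)
Telescoping: Σ = (1/2)·(1 + 1/2 - 1/90 - 1/91) = 3026/4095

Sum = 3026/4095


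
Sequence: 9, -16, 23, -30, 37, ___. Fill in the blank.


Pattern: alternating sign, magnitude arithmetic (d=7)
Terms: 9, -16, 23, -30, 37
Next term = -44

Next term = -44


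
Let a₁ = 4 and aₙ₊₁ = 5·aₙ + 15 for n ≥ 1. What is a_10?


Computing step by step:
a_1 = 4
a_2 = 35
a_3 = 190
a_4 = 965
a_5 = 4840
a_6 = 24215
a_7 = 121090
a_8 = 605465
a_9 = 3027340
a_10 = 15136715


a_10 = 15136715


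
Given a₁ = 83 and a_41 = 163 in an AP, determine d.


d = (aₙ - a₁)/(n-1)
= (163 - 83)/(41-1)
= 80/40 = 2

d = 2


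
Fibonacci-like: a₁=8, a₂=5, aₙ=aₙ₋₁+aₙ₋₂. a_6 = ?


Computing iteratively: 8, 5, 13, 18, 31, 49
a_6 = 49

a_6 = 49


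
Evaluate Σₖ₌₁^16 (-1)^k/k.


S = -1 + 1/2 - 1/3 + 1/4 - 1/5 + 1/6 - 1/7 + 1/8 ± ...
= -0.6629
(Full series converges to -ln(2) ≈ -0.6931)

S_16 = -0.6629


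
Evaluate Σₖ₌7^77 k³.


Σₖ₌7^77 k³ = [77·78/2]² − [6·7/2]²
= 9018009 − 441 = 9017568

Σk³ = 9017568


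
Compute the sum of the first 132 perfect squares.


n = 132
n(n+1)(2n+1)/6 = 132×133×265/6
= 4652340/6 = 775390

Σk² = 775390


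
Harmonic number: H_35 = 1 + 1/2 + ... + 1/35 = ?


H_35 = 1/1 + 1/2 + 1/3 + ... + 1/35
= 54437269998109/13127595717600
≈ 4.1468

H_35 = 54437269998109/13127595717600 ≈ 4.1468


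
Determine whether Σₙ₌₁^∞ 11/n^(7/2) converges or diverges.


p-series test: Σ c/n^p converges if p > 1, diverges if p ≤ 1 (constant c > 0 doesn't affect convergence).
p = 7/2
7/2 > 1 → CONVERGES

Converges (p = 7/2 > 1)


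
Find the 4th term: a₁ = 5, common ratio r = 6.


aₙ = a₁·r^(n-1)
= 5×6^3
= 5×216
= 1080

a_4 = 1080


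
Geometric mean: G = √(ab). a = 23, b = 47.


GM = √(23×47) = √1081 = 32.8786

GM = 32.8786


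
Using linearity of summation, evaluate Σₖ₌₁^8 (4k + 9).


Σ(4k+9) = 4·Σk + 9·n
= 4·36 + 9·8
= 144 + 72 = 216

Σ = 216


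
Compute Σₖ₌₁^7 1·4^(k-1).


Sₙ = 1×(4^7 - 1)/(4 - 1)
= 1×(16384 - 1)/3
= 1×16383/3
= 5461

S_7 = 5461


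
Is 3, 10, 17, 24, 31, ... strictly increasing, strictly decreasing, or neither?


Differences: 7, 7, 7, 7
All differences > 0 → strictly INCREASING

Monotonically increasing


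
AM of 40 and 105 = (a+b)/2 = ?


AM = (40 + 105)/2 = 145/2 = 72.5

AM = 72.5


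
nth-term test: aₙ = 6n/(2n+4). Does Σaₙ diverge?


lim(n→∞) 6n/(2n+4) = 6/2 = 3  (divide numerator and denominator by n)
lim aₙ = 3 ≠ 0 → series DIVERGES

Diverges (lim aₙ = 3 ≠ 0)


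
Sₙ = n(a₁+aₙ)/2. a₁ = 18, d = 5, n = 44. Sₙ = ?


aₙ = 18 + (44-1)×5 = 233
Sₙ = n(a₁+aₙ)/2 = 44×(18+233)/2
= 44×251/2 = 5522

S_44 = 5522


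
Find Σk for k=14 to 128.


Σₖ₌14^128 k = Σₖ₌₁^128 k − Σₖ₌₁^13 k
= 128·129/2 − 13·14/2
= 8256 − 91 = 8165

Σk = 8165


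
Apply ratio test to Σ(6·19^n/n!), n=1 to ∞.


aₙ = 6·19^n/n!
a_{n+1}/aₙ = 19^(n+1)/(n+1)! × n!/19^n  (constant 6 cancels)
= 19/(n+1)
L = lim(n→∞) 19/(n+1) = 0
L < 1 → series CONVERGES

Converges (ratio test: L = 0 < 1)


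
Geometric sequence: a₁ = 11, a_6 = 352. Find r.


r^(n-1) = aₙ/a₁
r^5 = 352/11 = 32
r = 32^(1/5)
= 2

r = 2


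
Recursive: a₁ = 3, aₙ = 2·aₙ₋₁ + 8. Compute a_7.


Computing step by step:
a_1 = 3
a_2 = 14
a_3 = 36
a_4 = 80
a_5 = 168
a_6 = 344
a_7 = 696


a_7 = 696


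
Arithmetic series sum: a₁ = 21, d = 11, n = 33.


aₙ = 21 + (33-1)×11 = 373
Sₙ = n(a₁+aₙ)/2 = 33×(21+373)/2
= 33×394/2 = 6501

S_33 = 6501


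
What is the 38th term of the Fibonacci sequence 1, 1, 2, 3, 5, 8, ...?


Fibonacci sequence: 1, 1, 2, 3, 5, 8, 13, 21, 34, 55, 89, ...
F(38) = 39088169

F(38) = 39088169


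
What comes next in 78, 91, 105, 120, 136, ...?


Pattern: triangular numbers: n(n+1)/2
Terms: 78, 91, 105, 120, 136
Next term = 153

Next term = 153


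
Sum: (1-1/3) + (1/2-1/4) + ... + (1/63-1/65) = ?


Telescoping with gap 2: two head and two tail terms survive.
= (1 + 1/2) - (1/64 + 1/65)
= 3/2 - 1/64 - 1/65 = 6111/4160

Sum = 6111/4160


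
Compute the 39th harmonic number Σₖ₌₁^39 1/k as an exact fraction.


H_39 = 1/1 + 1/2 + 1/3 + ... + 1/39
= 2066035355155033/485721041551200
≈ 4.2535

H_39 = 2066035355155033/485721041551200 ≈ 4.2535


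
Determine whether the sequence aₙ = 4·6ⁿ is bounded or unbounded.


aₙ = 4·6ⁿ → as n→∞, aₙ→∞ (since base 6 > 1)
No finite upper bound exists
The sequence is UNBOUNDED

Unbounded (aₙ → ∞ as n → ∞)


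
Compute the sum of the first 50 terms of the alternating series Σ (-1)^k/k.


S = -1 + 1/2 - 1/3 + 1/4 - 1/5 + 1/6 - 1/7 + 1/8 ± ...
= -0.6832
(Full series converges to -ln(2) ≈ -0.6931)

S_50 = -0.6832


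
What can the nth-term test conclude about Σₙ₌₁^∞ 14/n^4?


lim(n→∞) 14/n^4 = 0
lim aₙ = 0 → nth-term test is INCONCLUSIVE
(Need other tests; this is actually a convergent p-series with p=4 > 1)

Inconclusive (lim aₙ = 0; need another test)


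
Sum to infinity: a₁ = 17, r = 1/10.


S∞ = a₁/(1-r) = 17/(1 - 1/10)
= 17/(9/10)
= 170/9

S∞ = 170/9


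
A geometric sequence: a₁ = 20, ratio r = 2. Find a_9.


aₙ = a₁·r^(n-1)
= 20×2^8
= 20×256
= 5120

a_9 = 5120


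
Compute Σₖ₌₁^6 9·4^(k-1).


Sₙ = 9×(4^6 - 1)/(4 - 1)
= 9×(4096 - 1)/3
= 9×4095/3
= 12285

S_6 = 12285


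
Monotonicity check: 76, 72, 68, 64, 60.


Differences: -4, -4, -4, -4
All differences < 0 → strictly DECREASING

Monotonically decreasing


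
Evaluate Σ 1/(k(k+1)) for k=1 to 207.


1/(k(k+1)) = 1/k - 1/(k+1) (partial fractions)
Telescoping: Σ = 1 - 1/208 = 207/208

Sum = 207/208


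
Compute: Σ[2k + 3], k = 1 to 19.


Σ(2k+3) = 2·Σk + 3·n
= 2·190 + 3·19
= 380 + 57 = 437

Σ = 437


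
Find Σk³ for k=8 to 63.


Σₖ₌8^63 k³ = [63·64/2]² − [7·8/2]²
= 4064256 − 784 = 4063472

Σk³ = 4063472


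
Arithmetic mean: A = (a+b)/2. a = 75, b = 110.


AM = (75 + 110)/2 = 185/2 = 92.5

AM = 92.5


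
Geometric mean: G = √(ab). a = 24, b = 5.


GM = √(24×5) = √120 = 10.9545

GM = 10.9545


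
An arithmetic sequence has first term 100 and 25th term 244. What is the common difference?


d = (aₙ - a₁)/(n-1)
= (244 - 100)/(25-1)
= 144/24 = 6

d = 6


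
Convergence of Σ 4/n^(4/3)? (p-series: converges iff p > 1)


p-series test: Σ c/n^p converges if p > 1, diverges if p ≤ 1 (constant c > 0 doesn't affect convergence).
p = 4/3
4/3 > 1 → CONVERGES

Converges (p = 4/3 > 1)


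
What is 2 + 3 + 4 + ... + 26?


Σₖ₌2^26 k = Σₖ₌₁^26 k − Σₖ₌₁^1 k
= 26·27/2 − 1·2/2
= 351 − 1 = 350

Σk = 350


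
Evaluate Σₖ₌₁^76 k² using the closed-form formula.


n = 76
n(n+1)(2n+1)/6 = 76×77×153/6
= 895356/6 = 149226

Σk² = 149226


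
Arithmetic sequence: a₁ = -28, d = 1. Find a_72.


aₙ = a₁ + (n-1)d
= -28 + (72-1)×1
= -28 + 71
= 43

a_72 = 43


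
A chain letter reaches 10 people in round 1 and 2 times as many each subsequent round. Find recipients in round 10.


aₙ = a₁·r^(n-1)
= 10×2^9
= 10×512
= 5120

a_10 = 5120


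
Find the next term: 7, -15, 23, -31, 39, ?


Pattern: alternating sign, magnitude arithmetic (d=8)
Terms: 7, -15, 23, -31, 39
Next term = -47

Next term = -47


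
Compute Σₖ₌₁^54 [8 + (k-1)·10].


aₙ = 8 + (54-1)×10 = 538
Sₙ = n(a₁+aₙ)/2 = 54×(8+538)/2
= 54×546/2 = 14742

S_54 = 14742


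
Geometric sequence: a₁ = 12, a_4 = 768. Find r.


r^(n-1) = aₙ/a₁
r^3 = 768/12 = 64
r = 64^(1/3)
= 4

r = 4


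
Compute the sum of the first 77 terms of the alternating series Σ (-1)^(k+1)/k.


S = 1 - 1/2 + 1/3 - 1/4 + 1/5 - 1/6 + 1/7 - 1/8 ± ...
= 0.6996
(Full series converges to +ln(2) ≈ +0.6931)

S_77 = 0.6996


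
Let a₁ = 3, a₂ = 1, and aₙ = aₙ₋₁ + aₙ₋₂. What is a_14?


Computing iteratively: 3, 1, 4, 5, 9, 14, 23, 37, 60, 97, 157, 254, ...
a_14 = 665

a_14 = 665


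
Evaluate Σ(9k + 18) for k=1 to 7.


Σ(9k+18) = 9·Σk + 18·n
= 9·28 + 18·7
= 252 + 126 = 378

Σ = 378


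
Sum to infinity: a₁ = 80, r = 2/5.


S∞ = a₁/(1-r) = 80/(1 - 2/5)
= 80/(3/5)
= 400/3

S∞ = 400/3


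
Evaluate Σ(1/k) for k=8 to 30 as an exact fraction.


Σₖ₌8^30 1/k = 1/8 + 1/9 + 1/10 + ... + 1/30
= 3265686320887/2329089562800
≈ 1.4021

Sum = 3265686320887/2329089562800 ≈ 1.4021


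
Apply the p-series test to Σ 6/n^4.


p-series test: Σ c/n^p converges if p > 1, diverges if p ≤ 1 (constant c > 0 doesn't affect convergence).
p = 4
4 > 1 → CONVERGES

Converges (p = 4 > 1)


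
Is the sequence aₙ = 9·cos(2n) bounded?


For all n, -1 ≤ cos(2n) ≤ 1, so -9 ≤ 9·cos(2n) ≤ 9
Lower bound: -9, Upper bound: 9
The sequence IS bounded

Bounded (-9 ≤ aₙ ≤ 9)


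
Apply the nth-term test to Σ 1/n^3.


lim(n→∞) 1/n^3 = 0
lim aₙ = 0 → nth-term test is INCONCLUSIVE
(Need other tests; this is actually a convergent p-series with p=3 > 1)

Inconclusive (lim aₙ = 0; need another test)


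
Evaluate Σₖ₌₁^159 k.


n(n+1)/2 = 159×160/2 = 25440/2 = 12720

Σk = 12720


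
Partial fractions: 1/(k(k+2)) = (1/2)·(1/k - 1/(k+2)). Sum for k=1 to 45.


1/(k(k+2)) = (1/2)·(1/k - 1/(k+2)) (partial fractions)
Telescoping: Σ = (1/2)·(1 + 1/2 - 1/46 - 1/47) = 1575/2162

Sum = 1575/2162


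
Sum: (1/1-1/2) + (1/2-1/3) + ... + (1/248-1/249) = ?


Telescoping: adjacent terms cancel.
= 1/1 - 1/249
= 1 - 1/249 = 248/249

Sum = 248/249


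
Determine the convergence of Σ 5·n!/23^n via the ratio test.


aₙ = 5·n!/23^n
a_{n+1}/aₙ = (n+1)!/23^(n+1) × 23^n/n!  (constant 5 cancels)
= (n+1)/23
L = lim(n→∞) (n+1)/23 = ∞
L > 1 → series DIVERGES

Diverges (ratio test: L = ∞ > 1)


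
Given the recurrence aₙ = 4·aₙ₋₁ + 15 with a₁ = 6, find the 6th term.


Computing step by step:
a_1 = 6
a_2 = 39
a_3 = 171
a_4 = 699
a_5 = 2811
a_6 = 11259


a_6 = 11259


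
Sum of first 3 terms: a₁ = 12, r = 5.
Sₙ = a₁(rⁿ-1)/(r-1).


Sₙ = 12×(5^3 - 1)/(5 - 1)
= 12×(125 - 1)/4
= 12×124/4
= 372

S_3 = 372


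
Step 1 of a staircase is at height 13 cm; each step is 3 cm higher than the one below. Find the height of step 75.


aₙ = a₁ + (n-1)d
= 13 + (75-1)×3
= 13 + 222
= 235

a_75 = 235


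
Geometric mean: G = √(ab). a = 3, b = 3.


GM = √(3×3) = √9 = 3

GM = 3


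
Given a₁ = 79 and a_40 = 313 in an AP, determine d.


d = (aₙ - a₁)/(n-1)
= (313 - 79)/(40-1)
= 234/39 = 6

d = 6


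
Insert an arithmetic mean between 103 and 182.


AM = (103 + 182)/2 = 285/2 = 142.5

AM = 142.5


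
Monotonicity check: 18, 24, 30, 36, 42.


Differences: 6, 6, 6, 6
All differences > 0 → strictly INCREASING

Monotonically increasing


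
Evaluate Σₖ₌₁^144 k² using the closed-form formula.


n = 144
n(n+1)(2n+1)/6 = 144×145×289/6
= 6034320/6 = 1005720

Σk² = 1005720


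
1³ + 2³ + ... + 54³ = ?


n(n+1)/2 = 54×55/2 = 1485
Σk³ = 1485² = 2205225

Σk³ = 2205225


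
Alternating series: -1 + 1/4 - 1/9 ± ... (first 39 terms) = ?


S = -1 + 1/4 - 1/9 + 1/16 - 1/25 + 1/36 - 1/49 + 1/64 ± ...
= -0.8228
(Full series converges to -π²/12 ≈ -0.8225)

S_39 = -0.8228


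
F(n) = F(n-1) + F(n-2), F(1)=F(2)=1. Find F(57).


Fibonacci sequence: 1, 1, 2, 3, 5, 8, 13, 21, 34, 55, 89, ...
F(57) = 365435296162

F(57) = 365435296162


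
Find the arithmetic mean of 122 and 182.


AM = (122 + 182)/2 = 304/2 = 152

AM = 152


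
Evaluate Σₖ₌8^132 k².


Σₖ₌8^132 k² = Σₖ₌₁^132 k² − Σₖ₌₁^7 k²
= 132·133·265/6 − 7·8·15/6
= 775390 − 140 = 775250

Σk² = 775250


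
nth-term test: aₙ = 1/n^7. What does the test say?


lim(n→∞) 1/n^7 = 0
lim aₙ = 0 → nth-term test is INCONCLUSIVE
(Need other tests; this is actually a convergent p-series with p=7 > 1)

Inconclusive (lim aₙ = 0; need another test)


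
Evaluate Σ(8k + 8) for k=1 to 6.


Σ(8k+8) = 8·Σk + 8·n
= 8·21 + 8·6
= 168 + 48 = 216

Σ = 216


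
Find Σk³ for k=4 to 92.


Σₖ₌4^92 k³ = [92·93/2]² − [3·4/2]²
= 18301284 − 36 = 18301248

Σk³ = 18301248


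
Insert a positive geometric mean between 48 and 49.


GM = √(48×49) = √2352 = 48.4974

GM = 48.4974


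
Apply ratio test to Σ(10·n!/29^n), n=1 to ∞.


aₙ = 10·n!/29^n
a_{n+1}/aₙ = (n+1)!/29^(n+1) × 29^n/n!  (constant 10 cancels)
= (n+1)/29
L = lim(n→∞) (n+1)/29 = ∞
L > 1 → series DIVERGES

Diverges (ratio test: L = ∞ > 1)


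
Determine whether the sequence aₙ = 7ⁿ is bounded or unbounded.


aₙ = 7ⁿ → as n→∞, aₙ→∞ (since base 7 > 1)
No finite upper bound exists
The sequence is UNBOUNDED

Unbounded (aₙ → ∞ as n → ∞)


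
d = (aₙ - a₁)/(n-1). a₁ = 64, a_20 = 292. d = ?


d = (aₙ - a₁)/(n-1)
= (292 - 64)/(20-1)
= 228/19 = 12

d = 12


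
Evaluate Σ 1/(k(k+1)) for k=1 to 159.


1/(k(k+1)) = 1/k - 1/(k+1) (partial fractions)
Telescoping: Σ = 1 - 1/160 = 159/160

Sum = 159/160


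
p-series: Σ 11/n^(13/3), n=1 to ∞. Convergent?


p-series test: Σ c/n^p converges if p > 1, diverges if p ≤ 1 (constant c > 0 doesn't affect convergence).
p = 13/3
13/3 > 1 → CONVERGES

Converges (p = 13/3 > 1)


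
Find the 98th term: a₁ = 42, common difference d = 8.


aₙ = a₁ + (n-1)d
= 42 + (98-1)×8
= 42 + 776
= 818

a_98 = 818


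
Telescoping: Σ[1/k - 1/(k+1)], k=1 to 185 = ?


Telescoping: adjacent terms cancel.
= 1/1 - 1/186
= 1 - 1/186 = 185/186

Sum = 185/186


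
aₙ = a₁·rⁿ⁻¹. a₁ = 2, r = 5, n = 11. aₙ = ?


aₙ = a₁·r^(n-1)
= 2×5^10
= 2×9765625
= 19531250

a_11 = 19531250


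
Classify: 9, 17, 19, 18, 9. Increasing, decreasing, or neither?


Differences: 8, 2, -1, -9
Difference at position 1 is +8 (> 0) but position 3 is -1 (< 0) — sequence both rises and falls
→ NOT monotonic

Not monotonic


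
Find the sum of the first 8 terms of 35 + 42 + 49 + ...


aₙ = 35 + (8-1)×7 = 84
Sₙ = n(a₁+aₙ)/2 = 8×(35+84)/2
= 8×119/2 = 476

S_8 = 476


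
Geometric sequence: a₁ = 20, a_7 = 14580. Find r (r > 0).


r^(n-1) = aₙ/a₁
r^6 = 14580/20 = 729
r = 729^(1/6)
= ±3; taking r > 0 gives r = 3

r = 3


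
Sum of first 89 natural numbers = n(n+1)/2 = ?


n(n+1)/2 = 89×90/2 = 8010/2 = 4005

Σk = 4005


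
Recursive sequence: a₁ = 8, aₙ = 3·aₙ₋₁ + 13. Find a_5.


Computing step by step:
a_1 = 8
a_2 = 37
a_3 = 124
a_4 = 385
a_5 = 1168


a_5 = 1168


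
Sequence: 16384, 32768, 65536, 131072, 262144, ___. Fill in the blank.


Pattern: powers of 2: 2ⁿ
Terms: 16384, 32768, 65536, 131072, 262144
Next term = 524288

Next term = 524288


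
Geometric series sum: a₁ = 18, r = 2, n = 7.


Sₙ = 18×(2^7 - 1)/(2 - 1)
= 18×(128 - 1)/1
= 18×127/1
= 2286

S_7 = 2286


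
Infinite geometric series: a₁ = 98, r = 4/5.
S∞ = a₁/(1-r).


S∞ = a₁/(1-r) = 98/(1 - 4/5)
= 98/(1/5)
= 490

S∞ = 490


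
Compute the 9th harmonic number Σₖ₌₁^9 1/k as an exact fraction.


H_9 = 1/1 + 1/2 + 1/3 + 1/4 + 1/5 + 1/6 + 1/7 + 1/8 + 1/9
= 7129/2520
≈ 2.829

H_9 = 7129/2520 ≈ 2.829


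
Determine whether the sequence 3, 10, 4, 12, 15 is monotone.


Differences: 7, -6, 8, 3
Difference at position 1 is +7 (> 0) but position 2 is -6 (< 0) — sequence both rises and falls
→ NOT monotonic

Not monotonic


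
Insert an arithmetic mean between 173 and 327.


AM = (173 + 327)/2 = 500/2 = 250

AM = 250


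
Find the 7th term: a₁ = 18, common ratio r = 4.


aₙ = a₁·r^(n-1)
= 18×4^6
= 18×4096
= 73728

a_7 = 73728


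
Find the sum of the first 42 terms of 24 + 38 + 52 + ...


aₙ = 24 + (42-1)×14 = 598
Sₙ = n(a₁+aₙ)/2 = 42×(24+598)/2
= 42×622/2 = 13062

S_42 = 13062


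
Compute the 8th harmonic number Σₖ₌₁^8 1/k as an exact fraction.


H_8 = 1/1 + 1/2 + 1/3 + 1/4 + 1/5 + 1/6 + 1/7 + 1/8
= 761/280
≈ 2.7179

H_8 = 761/280 ≈ 2.7179


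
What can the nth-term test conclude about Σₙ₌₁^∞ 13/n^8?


lim(n→∞) 13/n^8 = 0
lim aₙ = 0 → nth-term test is INCONCLUSIVE
(Need other tests; this is actually a convergent p-series with p=8 > 1)

Inconclusive (lim aₙ = 0; need another test)


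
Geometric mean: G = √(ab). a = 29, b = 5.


GM = √(29×5) = √145 = 12.0416

GM = 12.0416


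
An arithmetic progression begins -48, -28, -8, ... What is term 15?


aₙ = a₁ + (n-1)d
= -48 + (15-1)×20
= -48 + 280
= 232

a_15 = 232


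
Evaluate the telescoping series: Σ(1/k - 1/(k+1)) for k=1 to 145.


Telescoping: adjacent terms cancel.
= 1/1 - 1/146
= 1 - 1/146 = 145/146

Sum = 145/146


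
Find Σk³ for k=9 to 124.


Σₖ₌9^124 k³ = [124·125/2]² − [8·9/2]²
= 60062500 − 1296 = 60061204

Σk³ = 60061204


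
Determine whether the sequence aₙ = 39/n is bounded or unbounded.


a₁ = 39, a₂ = 39/2, a₃ = 39/3, ...
0 < aₙ ≤ 39 for all n ≥ 1
Lower bound: 0, Upper bound: 39
The sequence IS bounded

Bounded (0 < aₙ ≤ 39)


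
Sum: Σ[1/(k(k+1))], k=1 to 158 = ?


1/(k(k+1)) = 1/k - 1/(k+1) (partial fractions)
Telescoping: Σ = 1 - 1/159 = 158/159

Sum = 158/159


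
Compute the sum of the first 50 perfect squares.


n = 50
n(n+1)(2n+1)/6 = 50×51×101/6
= 257550/6 = 42925

Σk² = 42925


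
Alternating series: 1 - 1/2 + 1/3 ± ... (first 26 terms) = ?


S = 1 - 1/2 + 1/3 - 1/4 + 1/5 - 1/6 + 1/7 - 1/8 ± ...
= 0.6743
(Full series converges to +ln(2) ≈ +0.6931)

S_26 = 0.6743


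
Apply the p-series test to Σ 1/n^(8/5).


p-series test: Σ c/n^p converges if p > 1, diverges if p ≤ 1 (constant c > 0 doesn't affect convergence).
p = 8/5
8/5 > 1 → CONVERGES

Converges (p = 8/5 > 1)
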